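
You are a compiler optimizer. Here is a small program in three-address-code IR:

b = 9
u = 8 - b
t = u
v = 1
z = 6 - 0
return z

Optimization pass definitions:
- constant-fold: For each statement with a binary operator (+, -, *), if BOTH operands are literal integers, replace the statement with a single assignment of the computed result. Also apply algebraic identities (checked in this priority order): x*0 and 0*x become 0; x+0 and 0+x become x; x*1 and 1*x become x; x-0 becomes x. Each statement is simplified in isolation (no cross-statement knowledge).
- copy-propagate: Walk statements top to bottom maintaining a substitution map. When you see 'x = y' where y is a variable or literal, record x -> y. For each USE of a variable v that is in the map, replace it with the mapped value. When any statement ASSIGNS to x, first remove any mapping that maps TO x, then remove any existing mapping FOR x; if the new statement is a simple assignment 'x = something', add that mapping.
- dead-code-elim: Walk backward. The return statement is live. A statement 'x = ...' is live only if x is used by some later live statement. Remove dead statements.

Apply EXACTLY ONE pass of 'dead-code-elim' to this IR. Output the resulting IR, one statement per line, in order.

Answer: z = 6 - 0
return z

Derivation:
Applying dead-code-elim statement-by-statement:
  [6] return z  -> KEEP (return); live=['z']
  [5] z = 6 - 0  -> KEEP; live=[]
  [4] v = 1  -> DEAD (v not live)
  [3] t = u  -> DEAD (t not live)
  [2] u = 8 - b  -> DEAD (u not live)
  [1] b = 9  -> DEAD (b not live)
Result (2 stmts):
  z = 6 - 0
  return z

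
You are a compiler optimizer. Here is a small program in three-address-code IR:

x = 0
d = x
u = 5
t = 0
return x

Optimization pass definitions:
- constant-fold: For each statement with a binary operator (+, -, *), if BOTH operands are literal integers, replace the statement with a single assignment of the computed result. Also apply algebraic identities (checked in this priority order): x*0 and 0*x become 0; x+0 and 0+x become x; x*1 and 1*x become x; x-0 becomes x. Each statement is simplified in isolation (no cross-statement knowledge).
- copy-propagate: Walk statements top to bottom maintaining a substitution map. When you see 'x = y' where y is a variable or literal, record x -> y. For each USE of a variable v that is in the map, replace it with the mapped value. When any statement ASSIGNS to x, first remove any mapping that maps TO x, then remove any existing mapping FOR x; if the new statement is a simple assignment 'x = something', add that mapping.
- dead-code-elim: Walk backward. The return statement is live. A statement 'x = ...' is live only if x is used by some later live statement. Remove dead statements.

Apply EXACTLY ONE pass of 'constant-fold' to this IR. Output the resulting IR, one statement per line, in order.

Applying constant-fold statement-by-statement:
  [1] x = 0  (unchanged)
  [2] d = x  (unchanged)
  [3] u = 5  (unchanged)
  [4] t = 0  (unchanged)
  [5] return x  (unchanged)
Result (5 stmts):
  x = 0
  d = x
  u = 5
  t = 0
  return x

Answer: x = 0
d = x
u = 5
t = 0
return x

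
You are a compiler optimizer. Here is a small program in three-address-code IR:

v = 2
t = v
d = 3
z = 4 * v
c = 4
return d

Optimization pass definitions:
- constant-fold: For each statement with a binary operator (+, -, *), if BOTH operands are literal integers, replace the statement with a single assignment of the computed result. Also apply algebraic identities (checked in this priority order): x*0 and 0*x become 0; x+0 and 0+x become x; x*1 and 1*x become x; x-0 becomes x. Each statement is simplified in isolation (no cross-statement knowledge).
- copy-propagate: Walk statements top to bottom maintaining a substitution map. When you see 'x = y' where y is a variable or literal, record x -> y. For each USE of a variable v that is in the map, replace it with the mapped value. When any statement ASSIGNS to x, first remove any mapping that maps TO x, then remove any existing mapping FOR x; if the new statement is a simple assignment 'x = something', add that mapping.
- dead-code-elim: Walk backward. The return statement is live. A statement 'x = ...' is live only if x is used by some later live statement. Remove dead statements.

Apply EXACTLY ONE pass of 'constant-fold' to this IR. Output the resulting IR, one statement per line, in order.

Answer: v = 2
t = v
d = 3
z = 4 * v
c = 4
return d

Derivation:
Applying constant-fold statement-by-statement:
  [1] v = 2  (unchanged)
  [2] t = v  (unchanged)
  [3] d = 3  (unchanged)
  [4] z = 4 * v  (unchanged)
  [5] c = 4  (unchanged)
  [6] return d  (unchanged)
Result (6 stmts):
  v = 2
  t = v
  d = 3
  z = 4 * v
  c = 4
  return d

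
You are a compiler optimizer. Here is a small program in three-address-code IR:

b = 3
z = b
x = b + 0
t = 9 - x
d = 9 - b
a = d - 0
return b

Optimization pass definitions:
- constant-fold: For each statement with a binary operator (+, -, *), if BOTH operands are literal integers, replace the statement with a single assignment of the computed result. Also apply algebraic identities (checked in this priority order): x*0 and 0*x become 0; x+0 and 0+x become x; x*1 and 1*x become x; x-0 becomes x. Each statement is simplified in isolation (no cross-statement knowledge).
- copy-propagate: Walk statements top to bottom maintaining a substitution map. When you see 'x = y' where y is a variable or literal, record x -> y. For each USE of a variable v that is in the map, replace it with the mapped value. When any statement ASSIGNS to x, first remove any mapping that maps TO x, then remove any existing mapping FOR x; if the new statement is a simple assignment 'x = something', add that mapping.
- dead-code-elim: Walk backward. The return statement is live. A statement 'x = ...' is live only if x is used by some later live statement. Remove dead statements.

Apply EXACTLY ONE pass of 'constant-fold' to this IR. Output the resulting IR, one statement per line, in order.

Answer: b = 3
z = b
x = b
t = 9 - x
d = 9 - b
a = d
return b

Derivation:
Applying constant-fold statement-by-statement:
  [1] b = 3  (unchanged)
  [2] z = b  (unchanged)
  [3] x = b + 0  -> x = b
  [4] t = 9 - x  (unchanged)
  [5] d = 9 - b  (unchanged)
  [6] a = d - 0  -> a = d
  [7] return b  (unchanged)
Result (7 stmts):
  b = 3
  z = b
  x = b
  t = 9 - x
  d = 9 - b
  a = d
  return b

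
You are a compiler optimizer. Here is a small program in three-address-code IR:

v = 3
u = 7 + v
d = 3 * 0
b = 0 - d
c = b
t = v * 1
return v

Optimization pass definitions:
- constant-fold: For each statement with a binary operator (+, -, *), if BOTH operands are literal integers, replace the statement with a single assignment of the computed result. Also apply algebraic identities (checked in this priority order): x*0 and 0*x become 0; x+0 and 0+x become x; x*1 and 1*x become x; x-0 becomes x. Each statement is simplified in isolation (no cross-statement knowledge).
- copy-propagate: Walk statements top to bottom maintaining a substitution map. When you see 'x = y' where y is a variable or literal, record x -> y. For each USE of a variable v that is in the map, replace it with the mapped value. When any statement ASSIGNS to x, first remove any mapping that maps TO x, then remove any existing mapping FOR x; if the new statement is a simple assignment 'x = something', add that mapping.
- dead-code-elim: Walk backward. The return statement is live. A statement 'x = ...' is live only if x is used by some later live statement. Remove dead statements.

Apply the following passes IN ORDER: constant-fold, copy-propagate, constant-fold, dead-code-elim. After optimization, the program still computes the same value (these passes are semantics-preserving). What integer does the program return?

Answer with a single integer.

Initial IR:
  v = 3
  u = 7 + v
  d = 3 * 0
  b = 0 - d
  c = b
  t = v * 1
  return v
After constant-fold (7 stmts):
  v = 3
  u = 7 + v
  d = 0
  b = 0 - d
  c = b
  t = v
  return v
After copy-propagate (7 stmts):
  v = 3
  u = 7 + 3
  d = 0
  b = 0 - 0
  c = b
  t = 3
  return 3
After constant-fold (7 stmts):
  v = 3
  u = 10
  d = 0
  b = 0
  c = b
  t = 3
  return 3
After dead-code-elim (1 stmts):
  return 3
Evaluate:
  v = 3  =>  v = 3
  u = 7 + v  =>  u = 10
  d = 3 * 0  =>  d = 0
  b = 0 - d  =>  b = 0
  c = b  =>  c = 0
  t = v * 1  =>  t = 3
  return v = 3

Answer: 3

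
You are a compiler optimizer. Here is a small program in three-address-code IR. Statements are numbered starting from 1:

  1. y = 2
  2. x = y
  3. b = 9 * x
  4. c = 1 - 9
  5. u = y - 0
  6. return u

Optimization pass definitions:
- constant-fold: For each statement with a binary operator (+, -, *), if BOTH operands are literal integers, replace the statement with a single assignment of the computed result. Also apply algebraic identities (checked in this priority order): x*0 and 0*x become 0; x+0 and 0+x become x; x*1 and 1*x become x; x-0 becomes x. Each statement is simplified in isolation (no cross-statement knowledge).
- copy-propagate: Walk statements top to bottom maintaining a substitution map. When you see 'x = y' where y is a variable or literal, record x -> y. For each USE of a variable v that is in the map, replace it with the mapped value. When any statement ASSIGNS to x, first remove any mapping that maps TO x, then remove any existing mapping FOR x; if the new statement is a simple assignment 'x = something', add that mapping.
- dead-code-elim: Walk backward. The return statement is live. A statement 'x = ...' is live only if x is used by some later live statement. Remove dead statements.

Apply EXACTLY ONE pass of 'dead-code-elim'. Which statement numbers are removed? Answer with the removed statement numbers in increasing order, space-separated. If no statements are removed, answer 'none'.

Answer: 2 3 4

Derivation:
Backward liveness scan:
Stmt 1 'y = 2': KEEP (y is live); live-in = []
Stmt 2 'x = y': DEAD (x not in live set ['y'])
Stmt 3 'b = 9 * x': DEAD (b not in live set ['y'])
Stmt 4 'c = 1 - 9': DEAD (c not in live set ['y'])
Stmt 5 'u = y - 0': KEEP (u is live); live-in = ['y']
Stmt 6 'return u': KEEP (return); live-in = ['u']
Removed statement numbers: [2, 3, 4]
Surviving IR:
  y = 2
  u = y - 0
  return u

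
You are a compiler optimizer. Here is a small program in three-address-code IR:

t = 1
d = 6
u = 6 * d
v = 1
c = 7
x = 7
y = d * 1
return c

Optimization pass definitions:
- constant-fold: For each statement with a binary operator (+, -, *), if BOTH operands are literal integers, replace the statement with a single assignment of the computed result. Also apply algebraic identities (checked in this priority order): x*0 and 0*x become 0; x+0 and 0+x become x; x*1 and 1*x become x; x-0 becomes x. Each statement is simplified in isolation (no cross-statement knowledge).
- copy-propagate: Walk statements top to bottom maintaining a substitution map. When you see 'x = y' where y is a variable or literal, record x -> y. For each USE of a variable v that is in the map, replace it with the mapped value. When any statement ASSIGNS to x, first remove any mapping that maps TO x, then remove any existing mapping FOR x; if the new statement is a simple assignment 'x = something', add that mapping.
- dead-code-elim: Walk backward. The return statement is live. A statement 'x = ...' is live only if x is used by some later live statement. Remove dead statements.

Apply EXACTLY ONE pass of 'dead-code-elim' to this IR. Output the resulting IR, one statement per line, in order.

Applying dead-code-elim statement-by-statement:
  [8] return c  -> KEEP (return); live=['c']
  [7] y = d * 1  -> DEAD (y not live)
  [6] x = 7  -> DEAD (x not live)
  [5] c = 7  -> KEEP; live=[]
  [4] v = 1  -> DEAD (v not live)
  [3] u = 6 * d  -> DEAD (u not live)
  [2] d = 6  -> DEAD (d not live)
  [1] t = 1  -> DEAD (t not live)
Result (2 stmts):
  c = 7
  return c

Answer: c = 7
return c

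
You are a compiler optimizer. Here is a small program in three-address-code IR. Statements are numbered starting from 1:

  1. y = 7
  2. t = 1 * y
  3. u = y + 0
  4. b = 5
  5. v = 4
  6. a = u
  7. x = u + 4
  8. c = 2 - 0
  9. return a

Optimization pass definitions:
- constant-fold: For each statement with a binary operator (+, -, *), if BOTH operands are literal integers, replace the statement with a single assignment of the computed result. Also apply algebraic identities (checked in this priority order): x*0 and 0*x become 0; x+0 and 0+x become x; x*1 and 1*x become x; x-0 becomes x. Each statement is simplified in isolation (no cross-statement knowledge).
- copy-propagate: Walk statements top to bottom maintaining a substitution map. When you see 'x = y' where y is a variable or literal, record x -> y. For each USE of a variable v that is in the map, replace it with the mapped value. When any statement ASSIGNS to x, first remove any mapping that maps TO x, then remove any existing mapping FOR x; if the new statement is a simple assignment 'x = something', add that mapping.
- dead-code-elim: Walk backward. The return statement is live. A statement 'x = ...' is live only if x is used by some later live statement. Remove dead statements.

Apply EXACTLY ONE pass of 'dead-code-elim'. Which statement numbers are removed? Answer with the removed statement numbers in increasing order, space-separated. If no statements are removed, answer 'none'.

Answer: 2 4 5 7 8

Derivation:
Backward liveness scan:
Stmt 1 'y = 7': KEEP (y is live); live-in = []
Stmt 2 't = 1 * y': DEAD (t not in live set ['y'])
Stmt 3 'u = y + 0': KEEP (u is live); live-in = ['y']
Stmt 4 'b = 5': DEAD (b not in live set ['u'])
Stmt 5 'v = 4': DEAD (v not in live set ['u'])
Stmt 6 'a = u': KEEP (a is live); live-in = ['u']
Stmt 7 'x = u + 4': DEAD (x not in live set ['a'])
Stmt 8 'c = 2 - 0': DEAD (c not in live set ['a'])
Stmt 9 'return a': KEEP (return); live-in = ['a']
Removed statement numbers: [2, 4, 5, 7, 8]
Surviving IR:
  y = 7
  u = y + 0
  a = u
  return a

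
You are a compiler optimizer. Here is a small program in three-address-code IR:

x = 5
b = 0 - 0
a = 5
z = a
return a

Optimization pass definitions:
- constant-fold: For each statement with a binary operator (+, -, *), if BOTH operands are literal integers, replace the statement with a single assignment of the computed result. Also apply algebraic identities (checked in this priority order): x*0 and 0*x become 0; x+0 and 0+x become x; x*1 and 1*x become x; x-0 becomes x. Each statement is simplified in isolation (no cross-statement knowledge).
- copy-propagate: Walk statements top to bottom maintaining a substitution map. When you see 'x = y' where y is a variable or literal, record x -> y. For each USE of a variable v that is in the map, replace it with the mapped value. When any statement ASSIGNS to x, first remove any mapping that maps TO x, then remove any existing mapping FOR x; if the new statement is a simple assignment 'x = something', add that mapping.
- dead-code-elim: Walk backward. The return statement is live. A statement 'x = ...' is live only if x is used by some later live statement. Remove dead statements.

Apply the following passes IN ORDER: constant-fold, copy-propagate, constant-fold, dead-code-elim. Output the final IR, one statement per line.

Answer: return 5

Derivation:
Initial IR:
  x = 5
  b = 0 - 0
  a = 5
  z = a
  return a
After constant-fold (5 stmts):
  x = 5
  b = 0
  a = 5
  z = a
  return a
After copy-propagate (5 stmts):
  x = 5
  b = 0
  a = 5
  z = 5
  return 5
After constant-fold (5 stmts):
  x = 5
  b = 0
  a = 5
  z = 5
  return 5
After dead-code-elim (1 stmts):
  return 5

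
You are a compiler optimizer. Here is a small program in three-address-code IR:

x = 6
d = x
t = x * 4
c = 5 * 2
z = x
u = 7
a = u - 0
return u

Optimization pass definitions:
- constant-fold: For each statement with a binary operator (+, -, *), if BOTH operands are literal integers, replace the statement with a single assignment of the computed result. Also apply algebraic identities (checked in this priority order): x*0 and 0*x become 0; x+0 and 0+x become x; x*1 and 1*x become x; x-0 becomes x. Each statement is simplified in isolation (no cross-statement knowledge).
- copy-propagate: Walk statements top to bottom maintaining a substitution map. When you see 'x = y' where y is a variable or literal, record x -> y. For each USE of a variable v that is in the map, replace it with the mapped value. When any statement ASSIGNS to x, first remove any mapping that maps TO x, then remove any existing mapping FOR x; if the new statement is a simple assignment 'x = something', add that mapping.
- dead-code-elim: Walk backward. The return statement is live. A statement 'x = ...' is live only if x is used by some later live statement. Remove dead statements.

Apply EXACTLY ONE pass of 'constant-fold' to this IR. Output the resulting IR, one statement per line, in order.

Answer: x = 6
d = x
t = x * 4
c = 10
z = x
u = 7
a = u
return u

Derivation:
Applying constant-fold statement-by-statement:
  [1] x = 6  (unchanged)
  [2] d = x  (unchanged)
  [3] t = x * 4  (unchanged)
  [4] c = 5 * 2  -> c = 10
  [5] z = x  (unchanged)
  [6] u = 7  (unchanged)
  [7] a = u - 0  -> a = u
  [8] return u  (unchanged)
Result (8 stmts):
  x = 6
  d = x
  t = x * 4
  c = 10
  z = x
  u = 7
  a = u
  return u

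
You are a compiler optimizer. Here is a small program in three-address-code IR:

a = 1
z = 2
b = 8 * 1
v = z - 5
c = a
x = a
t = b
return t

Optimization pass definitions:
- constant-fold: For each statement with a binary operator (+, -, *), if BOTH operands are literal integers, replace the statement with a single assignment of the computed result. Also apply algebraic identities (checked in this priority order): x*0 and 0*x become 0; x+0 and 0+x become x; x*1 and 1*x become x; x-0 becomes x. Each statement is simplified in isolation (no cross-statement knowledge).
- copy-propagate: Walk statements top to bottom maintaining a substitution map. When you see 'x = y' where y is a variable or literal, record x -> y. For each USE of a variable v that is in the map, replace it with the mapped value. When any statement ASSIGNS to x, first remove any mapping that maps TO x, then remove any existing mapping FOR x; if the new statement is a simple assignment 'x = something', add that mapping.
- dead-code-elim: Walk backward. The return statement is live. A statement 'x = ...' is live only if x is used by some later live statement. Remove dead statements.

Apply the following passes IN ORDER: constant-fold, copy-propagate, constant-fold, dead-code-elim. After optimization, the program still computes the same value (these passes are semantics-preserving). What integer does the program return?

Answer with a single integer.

Answer: 8

Derivation:
Initial IR:
  a = 1
  z = 2
  b = 8 * 1
  v = z - 5
  c = a
  x = a
  t = b
  return t
After constant-fold (8 stmts):
  a = 1
  z = 2
  b = 8
  v = z - 5
  c = a
  x = a
  t = b
  return t
After copy-propagate (8 stmts):
  a = 1
  z = 2
  b = 8
  v = 2 - 5
  c = 1
  x = 1
  t = 8
  return 8
After constant-fold (8 stmts):
  a = 1
  z = 2
  b = 8
  v = -3
  c = 1
  x = 1
  t = 8
  return 8
After dead-code-elim (1 stmts):
  return 8
Evaluate:
  a = 1  =>  a = 1
  z = 2  =>  z = 2
  b = 8 * 1  =>  b = 8
  v = z - 5  =>  v = -3
  c = a  =>  c = 1
  x = a  =>  x = 1
  t = b  =>  t = 8
  return t = 8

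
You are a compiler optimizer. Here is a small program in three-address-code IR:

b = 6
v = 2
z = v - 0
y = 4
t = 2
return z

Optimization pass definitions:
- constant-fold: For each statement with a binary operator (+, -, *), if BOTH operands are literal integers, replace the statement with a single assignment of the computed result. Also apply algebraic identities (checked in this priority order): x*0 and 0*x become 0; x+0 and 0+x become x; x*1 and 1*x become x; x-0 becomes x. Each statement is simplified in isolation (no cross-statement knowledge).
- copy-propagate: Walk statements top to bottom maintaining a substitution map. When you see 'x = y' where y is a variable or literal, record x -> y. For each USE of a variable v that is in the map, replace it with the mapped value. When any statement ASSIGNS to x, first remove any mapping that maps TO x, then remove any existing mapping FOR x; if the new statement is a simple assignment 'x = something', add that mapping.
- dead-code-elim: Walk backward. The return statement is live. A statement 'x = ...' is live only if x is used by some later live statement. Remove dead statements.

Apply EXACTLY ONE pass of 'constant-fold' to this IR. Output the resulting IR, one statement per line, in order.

Applying constant-fold statement-by-statement:
  [1] b = 6  (unchanged)
  [2] v = 2  (unchanged)
  [3] z = v - 0  -> z = v
  [4] y = 4  (unchanged)
  [5] t = 2  (unchanged)
  [6] return z  (unchanged)
Result (6 stmts):
  b = 6
  v = 2
  z = v
  y = 4
  t = 2
  return z

Answer: b = 6
v = 2
z = v
y = 4
t = 2
return z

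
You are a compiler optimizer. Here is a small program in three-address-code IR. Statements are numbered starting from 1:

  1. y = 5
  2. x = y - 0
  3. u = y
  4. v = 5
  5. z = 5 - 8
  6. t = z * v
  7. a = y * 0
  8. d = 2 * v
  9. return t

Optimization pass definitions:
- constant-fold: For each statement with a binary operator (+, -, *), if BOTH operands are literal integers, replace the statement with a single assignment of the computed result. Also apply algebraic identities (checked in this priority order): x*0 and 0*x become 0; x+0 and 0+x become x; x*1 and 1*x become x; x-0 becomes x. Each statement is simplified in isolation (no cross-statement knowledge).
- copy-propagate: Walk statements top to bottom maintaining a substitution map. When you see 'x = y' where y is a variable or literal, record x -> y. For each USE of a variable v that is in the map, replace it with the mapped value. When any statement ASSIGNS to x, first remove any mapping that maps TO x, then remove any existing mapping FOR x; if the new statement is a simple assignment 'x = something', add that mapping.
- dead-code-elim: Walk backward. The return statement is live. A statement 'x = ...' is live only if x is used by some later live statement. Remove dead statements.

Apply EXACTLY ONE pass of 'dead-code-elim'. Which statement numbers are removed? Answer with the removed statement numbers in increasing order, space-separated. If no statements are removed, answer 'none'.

Answer: 1 2 3 7 8

Derivation:
Backward liveness scan:
Stmt 1 'y = 5': DEAD (y not in live set [])
Stmt 2 'x = y - 0': DEAD (x not in live set [])
Stmt 3 'u = y': DEAD (u not in live set [])
Stmt 4 'v = 5': KEEP (v is live); live-in = []
Stmt 5 'z = 5 - 8': KEEP (z is live); live-in = ['v']
Stmt 6 't = z * v': KEEP (t is live); live-in = ['v', 'z']
Stmt 7 'a = y * 0': DEAD (a not in live set ['t'])
Stmt 8 'd = 2 * v': DEAD (d not in live set ['t'])
Stmt 9 'return t': KEEP (return); live-in = ['t']
Removed statement numbers: [1, 2, 3, 7, 8]
Surviving IR:
  v = 5
  z = 5 - 8
  t = z * v
  return t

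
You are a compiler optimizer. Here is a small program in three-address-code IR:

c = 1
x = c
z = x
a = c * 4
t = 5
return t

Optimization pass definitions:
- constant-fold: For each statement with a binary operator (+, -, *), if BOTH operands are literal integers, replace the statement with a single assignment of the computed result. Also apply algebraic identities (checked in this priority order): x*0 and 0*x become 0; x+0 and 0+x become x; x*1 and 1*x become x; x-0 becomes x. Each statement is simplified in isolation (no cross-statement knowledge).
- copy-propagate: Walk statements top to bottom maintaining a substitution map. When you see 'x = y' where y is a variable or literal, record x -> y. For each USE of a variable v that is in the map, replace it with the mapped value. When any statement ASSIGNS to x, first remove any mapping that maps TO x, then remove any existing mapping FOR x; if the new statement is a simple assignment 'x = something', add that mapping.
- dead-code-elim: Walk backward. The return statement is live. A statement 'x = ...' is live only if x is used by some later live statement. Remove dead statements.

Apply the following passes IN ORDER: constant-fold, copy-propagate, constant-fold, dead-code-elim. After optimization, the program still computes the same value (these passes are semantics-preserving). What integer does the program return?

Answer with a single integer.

Initial IR:
  c = 1
  x = c
  z = x
  a = c * 4
  t = 5
  return t
After constant-fold (6 stmts):
  c = 1
  x = c
  z = x
  a = c * 4
  t = 5
  return t
After copy-propagate (6 stmts):
  c = 1
  x = 1
  z = 1
  a = 1 * 4
  t = 5
  return 5
After constant-fold (6 stmts):
  c = 1
  x = 1
  z = 1
  a = 4
  t = 5
  return 5
After dead-code-elim (1 stmts):
  return 5
Evaluate:
  c = 1  =>  c = 1
  x = c  =>  x = 1
  z = x  =>  z = 1
  a = c * 4  =>  a = 4
  t = 5  =>  t = 5
  return t = 5

Answer: 5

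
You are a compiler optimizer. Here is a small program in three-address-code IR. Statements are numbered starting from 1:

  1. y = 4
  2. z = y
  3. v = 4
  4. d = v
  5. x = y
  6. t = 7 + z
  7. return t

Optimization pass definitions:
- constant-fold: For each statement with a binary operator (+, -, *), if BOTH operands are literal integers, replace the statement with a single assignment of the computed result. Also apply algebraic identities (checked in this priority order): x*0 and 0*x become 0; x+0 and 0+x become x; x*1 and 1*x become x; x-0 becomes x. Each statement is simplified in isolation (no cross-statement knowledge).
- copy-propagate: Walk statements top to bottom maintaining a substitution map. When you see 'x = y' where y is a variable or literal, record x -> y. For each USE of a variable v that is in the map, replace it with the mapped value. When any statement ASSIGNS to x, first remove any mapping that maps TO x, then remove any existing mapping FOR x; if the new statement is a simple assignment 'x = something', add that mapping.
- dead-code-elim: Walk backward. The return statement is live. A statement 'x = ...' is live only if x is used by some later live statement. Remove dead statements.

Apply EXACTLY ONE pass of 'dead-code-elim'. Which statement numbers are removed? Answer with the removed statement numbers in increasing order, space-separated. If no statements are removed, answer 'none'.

Backward liveness scan:
Stmt 1 'y = 4': KEEP (y is live); live-in = []
Stmt 2 'z = y': KEEP (z is live); live-in = ['y']
Stmt 3 'v = 4': DEAD (v not in live set ['z'])
Stmt 4 'd = v': DEAD (d not in live set ['z'])
Stmt 5 'x = y': DEAD (x not in live set ['z'])
Stmt 6 't = 7 + z': KEEP (t is live); live-in = ['z']
Stmt 7 'return t': KEEP (return); live-in = ['t']
Removed statement numbers: [3, 4, 5]
Surviving IR:
  y = 4
  z = y
  t = 7 + z
  return t

Answer: 3 4 5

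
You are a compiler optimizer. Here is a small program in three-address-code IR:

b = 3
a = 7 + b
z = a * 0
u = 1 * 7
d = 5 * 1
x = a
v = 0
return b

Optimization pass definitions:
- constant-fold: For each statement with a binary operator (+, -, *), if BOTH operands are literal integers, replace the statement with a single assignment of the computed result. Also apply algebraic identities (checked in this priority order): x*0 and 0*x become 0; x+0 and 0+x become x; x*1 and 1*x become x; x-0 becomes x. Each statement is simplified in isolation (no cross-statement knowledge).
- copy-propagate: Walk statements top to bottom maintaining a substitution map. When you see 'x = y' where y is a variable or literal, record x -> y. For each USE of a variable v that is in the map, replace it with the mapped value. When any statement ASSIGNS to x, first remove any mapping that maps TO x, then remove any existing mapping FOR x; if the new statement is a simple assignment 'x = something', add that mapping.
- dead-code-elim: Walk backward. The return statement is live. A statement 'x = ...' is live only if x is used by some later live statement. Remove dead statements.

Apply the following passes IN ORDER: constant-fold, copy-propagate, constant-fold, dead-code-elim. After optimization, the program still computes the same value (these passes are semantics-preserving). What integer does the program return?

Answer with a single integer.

Answer: 3

Derivation:
Initial IR:
  b = 3
  a = 7 + b
  z = a * 0
  u = 1 * 7
  d = 5 * 1
  x = a
  v = 0
  return b
After constant-fold (8 stmts):
  b = 3
  a = 7 + b
  z = 0
  u = 7
  d = 5
  x = a
  v = 0
  return b
After copy-propagate (8 stmts):
  b = 3
  a = 7 + 3
  z = 0
  u = 7
  d = 5
  x = a
  v = 0
  return 3
After constant-fold (8 stmts):
  b = 3
  a = 10
  z = 0
  u = 7
  d = 5
  x = a
  v = 0
  return 3
After dead-code-elim (1 stmts):
  return 3
Evaluate:
  b = 3  =>  b = 3
  a = 7 + b  =>  a = 10
  z = a * 0  =>  z = 0
  u = 1 * 7  =>  u = 7
  d = 5 * 1  =>  d = 5
  x = a  =>  x = 10
  v = 0  =>  v = 0
  return b = 3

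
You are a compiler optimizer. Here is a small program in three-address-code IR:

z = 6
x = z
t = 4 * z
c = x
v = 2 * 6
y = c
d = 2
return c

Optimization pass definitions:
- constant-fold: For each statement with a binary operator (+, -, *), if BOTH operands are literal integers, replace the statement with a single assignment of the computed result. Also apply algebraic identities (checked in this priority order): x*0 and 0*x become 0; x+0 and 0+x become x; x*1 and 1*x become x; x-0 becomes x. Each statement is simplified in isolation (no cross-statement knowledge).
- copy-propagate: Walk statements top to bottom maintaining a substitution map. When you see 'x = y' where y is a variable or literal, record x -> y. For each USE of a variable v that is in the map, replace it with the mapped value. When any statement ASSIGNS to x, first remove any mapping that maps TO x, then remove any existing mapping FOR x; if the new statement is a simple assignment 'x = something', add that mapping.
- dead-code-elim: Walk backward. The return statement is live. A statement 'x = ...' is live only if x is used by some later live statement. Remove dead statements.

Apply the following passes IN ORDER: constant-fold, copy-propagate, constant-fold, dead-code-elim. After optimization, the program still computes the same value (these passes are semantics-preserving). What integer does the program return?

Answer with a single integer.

Answer: 6

Derivation:
Initial IR:
  z = 6
  x = z
  t = 4 * z
  c = x
  v = 2 * 6
  y = c
  d = 2
  return c
After constant-fold (8 stmts):
  z = 6
  x = z
  t = 4 * z
  c = x
  v = 12
  y = c
  d = 2
  return c
After copy-propagate (8 stmts):
  z = 6
  x = 6
  t = 4 * 6
  c = 6
  v = 12
  y = 6
  d = 2
  return 6
After constant-fold (8 stmts):
  z = 6
  x = 6
  t = 24
  c = 6
  v = 12
  y = 6
  d = 2
  return 6
After dead-code-elim (1 stmts):
  return 6
Evaluate:
  z = 6  =>  z = 6
  x = z  =>  x = 6
  t = 4 * z  =>  t = 24
  c = x  =>  c = 6
  v = 2 * 6  =>  v = 12
  y = c  =>  y = 6
  d = 2  =>  d = 2
  return c = 6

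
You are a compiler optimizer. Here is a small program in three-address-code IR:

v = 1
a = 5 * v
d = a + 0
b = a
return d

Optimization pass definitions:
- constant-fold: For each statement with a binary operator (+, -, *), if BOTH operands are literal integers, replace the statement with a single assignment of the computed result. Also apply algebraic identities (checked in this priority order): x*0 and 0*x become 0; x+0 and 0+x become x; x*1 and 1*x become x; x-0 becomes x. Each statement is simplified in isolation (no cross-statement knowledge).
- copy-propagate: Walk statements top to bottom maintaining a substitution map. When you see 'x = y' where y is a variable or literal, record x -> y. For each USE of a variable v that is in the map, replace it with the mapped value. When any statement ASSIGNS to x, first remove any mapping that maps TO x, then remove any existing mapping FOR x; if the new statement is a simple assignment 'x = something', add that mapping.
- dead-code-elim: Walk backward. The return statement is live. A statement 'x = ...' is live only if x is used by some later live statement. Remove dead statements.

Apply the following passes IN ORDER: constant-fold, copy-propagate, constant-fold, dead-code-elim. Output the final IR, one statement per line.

Initial IR:
  v = 1
  a = 5 * v
  d = a + 0
  b = a
  return d
After constant-fold (5 stmts):
  v = 1
  a = 5 * v
  d = a
  b = a
  return d
After copy-propagate (5 stmts):
  v = 1
  a = 5 * 1
  d = a
  b = a
  return a
After constant-fold (5 stmts):
  v = 1
  a = 5
  d = a
  b = a
  return a
After dead-code-elim (2 stmts):
  a = 5
  return a

Answer: a = 5
return a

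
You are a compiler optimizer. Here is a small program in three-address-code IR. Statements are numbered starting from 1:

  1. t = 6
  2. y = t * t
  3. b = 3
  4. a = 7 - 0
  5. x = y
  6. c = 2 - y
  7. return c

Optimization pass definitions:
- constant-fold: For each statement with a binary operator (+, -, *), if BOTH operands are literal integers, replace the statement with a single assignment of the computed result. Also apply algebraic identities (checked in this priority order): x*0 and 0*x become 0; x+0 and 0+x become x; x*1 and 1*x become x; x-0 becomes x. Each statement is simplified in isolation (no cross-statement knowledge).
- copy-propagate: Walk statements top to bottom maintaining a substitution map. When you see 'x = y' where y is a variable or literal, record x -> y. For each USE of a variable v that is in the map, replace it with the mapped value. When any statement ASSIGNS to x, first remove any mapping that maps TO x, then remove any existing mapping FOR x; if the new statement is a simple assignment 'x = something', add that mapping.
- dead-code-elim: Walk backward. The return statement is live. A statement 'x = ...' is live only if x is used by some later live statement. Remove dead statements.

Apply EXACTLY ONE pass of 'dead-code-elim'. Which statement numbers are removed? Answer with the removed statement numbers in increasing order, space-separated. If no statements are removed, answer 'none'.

Answer: 3 4 5

Derivation:
Backward liveness scan:
Stmt 1 't = 6': KEEP (t is live); live-in = []
Stmt 2 'y = t * t': KEEP (y is live); live-in = ['t']
Stmt 3 'b = 3': DEAD (b not in live set ['y'])
Stmt 4 'a = 7 - 0': DEAD (a not in live set ['y'])
Stmt 5 'x = y': DEAD (x not in live set ['y'])
Stmt 6 'c = 2 - y': KEEP (c is live); live-in = ['y']
Stmt 7 'return c': KEEP (return); live-in = ['c']
Removed statement numbers: [3, 4, 5]
Surviving IR:
  t = 6
  y = t * t
  c = 2 - y
  return c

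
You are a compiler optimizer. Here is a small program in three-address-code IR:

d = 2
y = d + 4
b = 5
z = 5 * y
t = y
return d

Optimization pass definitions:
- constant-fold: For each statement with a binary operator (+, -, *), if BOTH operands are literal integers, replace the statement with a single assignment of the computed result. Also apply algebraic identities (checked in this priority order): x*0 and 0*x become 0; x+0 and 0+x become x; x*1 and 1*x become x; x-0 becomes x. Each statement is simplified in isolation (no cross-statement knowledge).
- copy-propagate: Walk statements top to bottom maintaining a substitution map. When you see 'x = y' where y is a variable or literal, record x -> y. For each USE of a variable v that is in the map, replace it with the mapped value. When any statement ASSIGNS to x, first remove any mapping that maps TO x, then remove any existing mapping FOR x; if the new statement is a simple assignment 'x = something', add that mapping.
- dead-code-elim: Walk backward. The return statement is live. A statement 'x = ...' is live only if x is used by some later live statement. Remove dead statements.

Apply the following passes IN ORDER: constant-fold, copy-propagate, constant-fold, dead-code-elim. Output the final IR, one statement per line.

Initial IR:
  d = 2
  y = d + 4
  b = 5
  z = 5 * y
  t = y
  return d
After constant-fold (6 stmts):
  d = 2
  y = d + 4
  b = 5
  z = 5 * y
  t = y
  return d
After copy-propagate (6 stmts):
  d = 2
  y = 2 + 4
  b = 5
  z = 5 * y
  t = y
  return 2
After constant-fold (6 stmts):
  d = 2
  y = 6
  b = 5
  z = 5 * y
  t = y
  return 2
After dead-code-elim (1 stmts):
  return 2

Answer: return 2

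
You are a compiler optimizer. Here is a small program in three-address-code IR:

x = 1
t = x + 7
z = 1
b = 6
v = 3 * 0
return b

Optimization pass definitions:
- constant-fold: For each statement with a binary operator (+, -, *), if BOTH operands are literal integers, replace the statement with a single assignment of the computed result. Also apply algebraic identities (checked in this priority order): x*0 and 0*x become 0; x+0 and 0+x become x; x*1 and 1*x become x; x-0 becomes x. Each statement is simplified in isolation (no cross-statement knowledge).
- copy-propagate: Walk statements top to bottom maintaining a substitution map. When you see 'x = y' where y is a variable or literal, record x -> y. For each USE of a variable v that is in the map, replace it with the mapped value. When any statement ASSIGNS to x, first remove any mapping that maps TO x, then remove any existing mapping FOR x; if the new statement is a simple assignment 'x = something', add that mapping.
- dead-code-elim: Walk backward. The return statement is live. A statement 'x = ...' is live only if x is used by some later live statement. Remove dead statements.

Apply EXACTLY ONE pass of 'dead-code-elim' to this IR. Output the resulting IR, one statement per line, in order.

Applying dead-code-elim statement-by-statement:
  [6] return b  -> KEEP (return); live=['b']
  [5] v = 3 * 0  -> DEAD (v not live)
  [4] b = 6  -> KEEP; live=[]
  [3] z = 1  -> DEAD (z not live)
  [2] t = x + 7  -> DEAD (t not live)
  [1] x = 1  -> DEAD (x not live)
Result (2 stmts):
  b = 6
  return b

Answer: b = 6
return b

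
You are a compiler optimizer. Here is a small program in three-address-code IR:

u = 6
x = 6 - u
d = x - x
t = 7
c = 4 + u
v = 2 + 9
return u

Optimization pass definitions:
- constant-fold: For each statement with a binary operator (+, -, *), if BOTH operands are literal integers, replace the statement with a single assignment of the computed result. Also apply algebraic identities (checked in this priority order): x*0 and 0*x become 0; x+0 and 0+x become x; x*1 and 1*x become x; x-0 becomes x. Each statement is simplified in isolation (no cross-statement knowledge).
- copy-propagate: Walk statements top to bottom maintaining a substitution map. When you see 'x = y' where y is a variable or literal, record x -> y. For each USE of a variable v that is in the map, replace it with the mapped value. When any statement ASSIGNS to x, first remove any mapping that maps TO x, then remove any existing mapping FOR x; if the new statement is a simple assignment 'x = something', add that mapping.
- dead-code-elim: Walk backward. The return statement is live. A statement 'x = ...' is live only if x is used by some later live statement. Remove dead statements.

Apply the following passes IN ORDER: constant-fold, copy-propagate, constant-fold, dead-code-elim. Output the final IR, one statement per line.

Initial IR:
  u = 6
  x = 6 - u
  d = x - x
  t = 7
  c = 4 + u
  v = 2 + 9
  return u
After constant-fold (7 stmts):
  u = 6
  x = 6 - u
  d = x - x
  t = 7
  c = 4 + u
  v = 11
  return u
After copy-propagate (7 stmts):
  u = 6
  x = 6 - 6
  d = x - x
  t = 7
  c = 4 + 6
  v = 11
  return 6
After constant-fold (7 stmts):
  u = 6
  x = 0
  d = x - x
  t = 7
  c = 10
  v = 11
  return 6
After dead-code-elim (1 stmts):
  return 6

Answer: return 6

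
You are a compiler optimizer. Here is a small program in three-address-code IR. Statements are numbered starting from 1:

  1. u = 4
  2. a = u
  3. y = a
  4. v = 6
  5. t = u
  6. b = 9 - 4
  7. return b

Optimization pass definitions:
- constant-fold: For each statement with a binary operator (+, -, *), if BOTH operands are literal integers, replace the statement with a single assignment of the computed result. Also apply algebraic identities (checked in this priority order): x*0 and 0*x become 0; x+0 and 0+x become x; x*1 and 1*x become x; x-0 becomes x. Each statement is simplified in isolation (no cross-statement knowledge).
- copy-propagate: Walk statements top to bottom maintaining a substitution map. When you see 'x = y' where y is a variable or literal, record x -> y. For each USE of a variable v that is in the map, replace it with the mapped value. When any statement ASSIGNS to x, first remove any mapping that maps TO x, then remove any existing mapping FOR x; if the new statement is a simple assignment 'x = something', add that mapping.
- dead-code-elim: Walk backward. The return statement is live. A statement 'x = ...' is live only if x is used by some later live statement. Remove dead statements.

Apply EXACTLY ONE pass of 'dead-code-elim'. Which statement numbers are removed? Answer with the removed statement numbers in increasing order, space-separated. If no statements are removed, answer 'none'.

Backward liveness scan:
Stmt 1 'u = 4': DEAD (u not in live set [])
Stmt 2 'a = u': DEAD (a not in live set [])
Stmt 3 'y = a': DEAD (y not in live set [])
Stmt 4 'v = 6': DEAD (v not in live set [])
Stmt 5 't = u': DEAD (t not in live set [])
Stmt 6 'b = 9 - 4': KEEP (b is live); live-in = []
Stmt 7 'return b': KEEP (return); live-in = ['b']
Removed statement numbers: [1, 2, 3, 4, 5]
Surviving IR:
  b = 9 - 4
  return b

Answer: 1 2 3 4 5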